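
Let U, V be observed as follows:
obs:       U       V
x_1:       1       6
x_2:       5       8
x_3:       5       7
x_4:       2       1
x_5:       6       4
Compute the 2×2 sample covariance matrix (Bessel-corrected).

Step 1 — column means:
  mean(U) = (1 + 5 + 5 + 2 + 6) / 5 = 19/5 = 3.8
  mean(V) = (6 + 8 + 7 + 1 + 4) / 5 = 26/5 = 5.2

Step 2 — sample covariance S[i,j] = (1/(n-1)) · Σ_k (x_{k,i} - mean_i) · (x_{k,j} - mean_j), with n-1 = 4.
  S[U,U] = ((-2.8)·(-2.8) + (1.2)·(1.2) + (1.2)·(1.2) + (-1.8)·(-1.8) + (2.2)·(2.2)) / 4 = 18.8/4 = 4.7
  S[U,V] = ((-2.8)·(0.8) + (1.2)·(2.8) + (1.2)·(1.8) + (-1.8)·(-4.2) + (2.2)·(-1.2)) / 4 = 8.2/4 = 2.05
  S[V,V] = ((0.8)·(0.8) + (2.8)·(2.8) + (1.8)·(1.8) + (-4.2)·(-4.2) + (-1.2)·(-1.2)) / 4 = 30.8/4 = 7.7

S is symmetric (S[j,i] = S[i,j]). Assembling:

S = [[4.7, 2.05],
 [2.05, 7.7]]


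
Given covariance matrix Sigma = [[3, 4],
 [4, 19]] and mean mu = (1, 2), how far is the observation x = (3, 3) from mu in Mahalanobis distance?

Step 1 — centre the observation: (x - mu) = (2, 1).

Step 2 — invert Sigma. det(Sigma) = 3·19 - (4)² = 41.
  Sigma^{-1} = (1/det) · [[d, -b], [-b, a]] = [[0.4634, -0.0976],
 [-0.0976, 0.0732]].

Step 3 — form the quadratic (x - mu)^T · Sigma^{-1} · (x - mu):
  Sigma^{-1} · (x - mu) = (0.8293, -0.122).
  (x - mu)^T · [Sigma^{-1} · (x - mu)] = (2)·(0.8293) + (1)·(-0.122) = 1.5366.

Step 4 — take square root: d = √(1.5366) ≈ 1.2396.

d(x, mu) = √(1.5366) ≈ 1.2396


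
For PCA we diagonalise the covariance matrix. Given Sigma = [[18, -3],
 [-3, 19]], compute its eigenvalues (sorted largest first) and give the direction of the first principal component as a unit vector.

Step 1 — characteristic polynomial of 2×2 Sigma:
  det(Sigma - λI) = λ² - trace · λ + det = 0.
  trace = 18 + 19 = 37, det = 18·19 - (-3)² = 333.
Step 2 — discriminant:
  Δ = trace² - 4·det = 1369 - 1332 = 37.
Step 3 — eigenvalues:
  λ = (trace ± √Δ)/2 = (37 ± 6.0828)/2,
  λ_1 = 21.5414,  λ_2 = 15.4586.

Step 4 — unit eigenvector for λ_1: solve (Sigma - λ_1 I)v = 0. First row:
  (18 - 21.5414)·v_x + (-3)·v_y = 0, i.e. (-3.5414)·v_x + (-3)·v_y = 0,
  so v ∝ (b, λ_1 - a) = (-3, 3.5414); multiply by -1 so the first entry is positive: u = (3, -3.5414).
  ||u|| = √((3)² + (-3.5414)²) = √(21.5414) ≈ 4.6413,
  v_1 = u/||u|| ≈ (0.6464, -0.763) (||v_1|| = 1).

λ_1 = 21.5414,  λ_2 = 15.4586;  v_1 ≈ (0.6464, -0.763)


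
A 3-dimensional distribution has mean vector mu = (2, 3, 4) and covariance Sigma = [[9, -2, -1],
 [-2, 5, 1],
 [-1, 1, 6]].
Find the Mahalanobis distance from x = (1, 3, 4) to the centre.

Step 1 — centre the observation: (x - mu) = (-1, 0, 0).

Step 2 — invert Sigma (cofactor / det for 3×3, or solve directly):
  Sigma^{-1} = [[0.1229, 0.0466, 0.0127],
 [0.0466, 0.2246, -0.0297],
 [0.0127, -0.0297, 0.1737]].

Step 3 — form the quadratic (x - mu)^T · Sigma^{-1} · (x - mu):
  Sigma^{-1} · (x - mu) = (-0.1229, -0.0466, -0.0127).
  (x - mu)^T · [Sigma^{-1} · (x - mu)] = (-1)·(-0.1229) + (0)·(-0.0466) + (0)·(-0.0127) = 0.1229.

Step 4 — take square root: d = √(0.1229) ≈ 0.3505.

d(x, mu) = √(0.1229) ≈ 0.3505


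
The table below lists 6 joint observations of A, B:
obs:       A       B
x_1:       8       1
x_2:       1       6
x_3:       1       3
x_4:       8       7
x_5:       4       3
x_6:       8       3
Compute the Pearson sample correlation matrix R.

Step 1 — column means:
  mean(A) = (8 + 1 + 1 + 8 + 4 + 8) / 6 = 30/6 = 5
  mean(B) = (1 + 6 + 3 + 7 + 3 + 3) / 6 = 23/6 = 3.8333

Step 2 — sample variances and covariances s[i,j] = (1/(n-1)) · Σ_k (x_{k,i} - mean_i) · (x_{k,j} - mean_j), with n-1 = 5:
  s[A,A] = ((3)·(3) + (-4)·(-4) + (-4)·(-4) + (3)·(3) + (-1)·(-1) + (3)·(3)) / 5 = 60/5 = 12
  s[A,B] = ((3)·(-2.8333) + (-4)·(2.1667) + (-4)·(-0.8333) + (3)·(3.1667) + (-1)·(-0.8333) + (3)·(-0.8333)) / 5 = -6/5 = -1.2
  s[B,B] = ((-2.8333)·(-2.8333) + (2.1667)·(2.1667) + (-0.8333)·(-0.8333) + (3.1667)·(3.1667) + (-0.8333)·(-0.8333) + (-0.8333)·(-0.8333)) / 5 = 24.8333/5 = 4.9667
  Sample standard deviations s_i = √(s[i,i]):
  s(A) = √(12) = 3.4641
  s(B) = √(4.9667) = 2.2286

Step 3 — r_{ij} = s_{ij} / (s_i · s_j):
  r[A,A] = 1 (diagonal).
  r[A,B] = -1.2 / (3.4641 · 2.2286) = -1.2 / 7.7201 = -0.1554
  r[B,B] = 1 (diagonal).

R is symmetric with unit diagonal. Assembling:

R = [[1, -0.1554],
 [-0.1554, 1]]


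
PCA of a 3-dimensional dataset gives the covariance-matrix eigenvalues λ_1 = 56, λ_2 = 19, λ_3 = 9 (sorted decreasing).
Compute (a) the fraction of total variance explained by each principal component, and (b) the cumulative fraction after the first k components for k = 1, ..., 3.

Step 1 — total variance = trace(Sigma) = Σ λ_i = 56 + 19 + 9 = 84.

Step 2 — fraction explained by component i = λ_i / Σ λ:
  PC1: 56/84 = 0.6667
  PC2: 19/84 = 0.2262
  PC3: 9/84 = 0.1071

Step 3 — cumulative fraction after k components = (λ_1 + ... + λ_k) / Σ λ:
  k = 1: 56/84 = 0.6667
  k = 2: (56 + 19)/84 = 75/84 = 0.8929
  k = 3: (56 + 19 + 9)/84 = 84/84 = 1

Summary (fraction, with percent):

explained: PC1 0.6667 (66.67%), PC2 0.2262 (22.62%), PC3 0.1071 (10.71%);  cumulative: 0.6667, 0.8929, 1


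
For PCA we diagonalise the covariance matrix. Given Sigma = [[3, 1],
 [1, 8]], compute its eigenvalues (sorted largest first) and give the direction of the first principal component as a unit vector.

Step 1 — characteristic polynomial of 2×2 Sigma:
  det(Sigma - λI) = λ² - trace · λ + det = 0.
  trace = 3 + 8 = 11, det = 3·8 - (1)² = 23.
Step 2 — discriminant:
  Δ = trace² - 4·det = 121 - 92 = 29.
Step 3 — eigenvalues:
  λ = (trace ± √Δ)/2 = (11 ± 5.3852)/2,
  λ_1 = 8.1926,  λ_2 = 2.8074.

Step 4 — unit eigenvector for λ_1: solve (Sigma - λ_1 I)v = 0. First row:
  (3 - 8.1926)·v_x + (1)·v_y = 0, i.e. (-5.1926)·v_x + (1)·v_y = 0,
  so v ∝ (b, λ_1 - a) = (1, 5.1926) = u.
  ||u|| = √((1)² + (5.1926)²) = √(27.9629) ≈ 5.288,
  v_1 = u/||u|| ≈ (0.1891, 0.982) (||v_1|| = 1).

λ_1 = 8.1926,  λ_2 = 2.8074;  v_1 ≈ (0.1891, 0.982)


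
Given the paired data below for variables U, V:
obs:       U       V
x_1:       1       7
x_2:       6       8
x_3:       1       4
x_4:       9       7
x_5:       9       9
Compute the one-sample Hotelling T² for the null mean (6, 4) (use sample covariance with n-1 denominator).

Step 1 — sample mean vector:
  mean(U) = (1 + 6 + 1 + 9 + 9) / 5 = 26/5 = 5.2
  mean(V) = (7 + 8 + 4 + 7 + 9) / 5 = 35/5 = 7
  x̄ = (5.2, 7),  deviation x̄ - mu_0 = (5.2, 7) - (6, 4) = (-0.8, 3).

Step 2 — sample covariance matrix, S[i,j] = (1/(n-1)) · Σ_k (x_{k,i} - mean_i) · (x_{k,j} - mean_j), divisor n-1 = 4:
  S[U,U] = ((-4.2)·(-4.2) + (0.8)·(0.8) + (-4.2)·(-4.2) + (3.8)·(3.8) + (3.8)·(3.8)) / 4 = 64.8/4 = 16.2
  S[U,V] = ((-4.2)·(0) + (0.8)·(1) + (-4.2)·(-3) + (3.8)·(0) + (3.8)·(2)) / 4 = 21/4 = 5.25
  S[V,V] = ((0)·(0) + (1)·(1) + (-3)·(-3) + (0)·(0) + (2)·(2)) / 4 = 14/4 = 3.5
  S = [[16.2, 5.25],
 [5.25, 3.5]].

Step 3 — invert S. det(S) = 16.2·3.5 - (5.25)² = 29.1375.
  S^{-1} = (1/det) · [[d, -b], [-b, a]] = [[0.1201, -0.1802],
 [-0.1802, 0.556]].

Step 4 — quadratic form (x̄ - mu_0)^T · S^{-1} · (x̄ - mu_0):
  S^{-1} · (x̄ - mu_0) = (-0.6366, 1.8121),
  (x̄ - mu_0)^T · [...] = (-0.8)·(-0.6366) + (3)·(1.8121) = 5.9456.

Step 5 — scale by n: T² = 5 · 5.9456 = 29.728.

T² ≈ 29.728


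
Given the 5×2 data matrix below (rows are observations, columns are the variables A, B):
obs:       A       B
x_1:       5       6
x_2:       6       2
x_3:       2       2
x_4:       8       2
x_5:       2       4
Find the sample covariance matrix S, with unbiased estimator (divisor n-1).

Step 1 — column means:
  mean(A) = (5 + 6 + 2 + 8 + 2) / 5 = 23/5 = 4.6
  mean(B) = (6 + 2 + 2 + 2 + 4) / 5 = 16/5 = 3.2

Step 2 — sample covariance S[i,j] = (1/(n-1)) · Σ_k (x_{k,i} - mean_i) · (x_{k,j} - mean_j), with n-1 = 4.
  S[A,A] = ((0.4)·(0.4) + (1.4)·(1.4) + (-2.6)·(-2.6) + (3.4)·(3.4) + (-2.6)·(-2.6)) / 4 = 27.2/4 = 6.8
  S[A,B] = ((0.4)·(2.8) + (1.4)·(-1.2) + (-2.6)·(-1.2) + (3.4)·(-1.2) + (-2.6)·(0.8)) / 4 = -3.6/4 = -0.9
  S[B,B] = ((2.8)·(2.8) + (-1.2)·(-1.2) + (-1.2)·(-1.2) + (-1.2)·(-1.2) + (0.8)·(0.8)) / 4 = 12.8/4 = 3.2

S is symmetric (S[j,i] = S[i,j]). Assembling:

S = [[6.8, -0.9],
 [-0.9, 3.2]]


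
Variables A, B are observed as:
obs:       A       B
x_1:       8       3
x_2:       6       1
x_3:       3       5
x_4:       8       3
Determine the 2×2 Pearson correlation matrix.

Step 1 — column means:
  mean(A) = (8 + 6 + 3 + 8) / 4 = 25/4 = 6.25
  mean(B) = (3 + 1 + 5 + 3) / 4 = 12/4 = 3

Step 2 — sample variances and covariances s[i,j] = (1/(n-1)) · Σ_k (x_{k,i} - mean_i) · (x_{k,j} - mean_j), with n-1 = 3:
  s[A,A] = ((1.75)·(1.75) + (-0.25)·(-0.25) + (-3.25)·(-3.25) + (1.75)·(1.75)) / 3 = 16.75/3 = 5.5833
  s[A,B] = ((1.75)·(0) + (-0.25)·(-2) + (-3.25)·(2) + (1.75)·(0)) / 3 = -6/3 = -2
  s[B,B] = ((0)·(0) + (-2)·(-2) + (2)·(2) + (0)·(0)) / 3 = 8/3 = 2.6667
  Sample standard deviations s_i = √(s[i,i]):
  s(A) = √(5.5833) = 2.3629
  s(B) = √(2.6667) = 1.633

Step 3 — r_{ij} = s_{ij} / (s_i · s_j):
  r[A,A] = 1 (diagonal).
  r[A,B] = -2 / (2.3629 · 1.633) = -2 / 3.8586 = -0.5183
  r[B,B] = 1 (diagonal).

R is symmetric with unit diagonal. Assembling:

R = [[1, -0.5183],
 [-0.5183, 1]]


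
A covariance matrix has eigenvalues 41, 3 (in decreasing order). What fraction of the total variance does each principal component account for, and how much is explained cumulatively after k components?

Step 1 — total variance = trace(Sigma) = Σ λ_i = 41 + 3 = 44.

Step 2 — fraction explained by component i = λ_i / Σ λ:
  PC1: 41/44 = 0.9318
  PC2: 3/44 = 0.0682

Step 3 — cumulative fraction after k components = (λ_1 + ... + λ_k) / Σ λ:
  k = 1: 41/44 = 0.9318
  k = 2: (41 + 3)/44 = 44/44 = 1

Summary (fraction, with percent):

explained: PC1 0.9318 (93.18%), PC2 0.0682 (6.82%);  cumulative: 0.9318, 1


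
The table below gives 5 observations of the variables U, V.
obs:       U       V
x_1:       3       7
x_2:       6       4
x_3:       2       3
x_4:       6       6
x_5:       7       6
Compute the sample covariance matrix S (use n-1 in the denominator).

Step 1 — column means:
  mean(U) = (3 + 6 + 2 + 6 + 7) / 5 = 24/5 = 4.8
  mean(V) = (7 + 4 + 3 + 6 + 6) / 5 = 26/5 = 5.2

Step 2 — sample covariance S[i,j] = (1/(n-1)) · Σ_k (x_{k,i} - mean_i) · (x_{k,j} - mean_j), with n-1 = 4.
  S[U,U] = ((-1.8)·(-1.8) + (1.2)·(1.2) + (-2.8)·(-2.8) + (1.2)·(1.2) + (2.2)·(2.2)) / 4 = 18.8/4 = 4.7
  S[U,V] = ((-1.8)·(1.8) + (1.2)·(-1.2) + (-2.8)·(-2.2) + (1.2)·(0.8) + (2.2)·(0.8)) / 4 = 4.2/4 = 1.05
  S[V,V] = ((1.8)·(1.8) + (-1.2)·(-1.2) + (-2.2)·(-2.2) + (0.8)·(0.8) + (0.8)·(0.8)) / 4 = 10.8/4 = 2.7

S is symmetric (S[j,i] = S[i,j]). Assembling:

S = [[4.7, 1.05],
 [1.05, 2.7]]


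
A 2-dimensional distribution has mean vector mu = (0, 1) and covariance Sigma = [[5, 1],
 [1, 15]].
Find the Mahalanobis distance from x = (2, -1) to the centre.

Step 1 — centre the observation: (x - mu) = (2, -2).

Step 2 — invert Sigma. det(Sigma) = 5·15 - (1)² = 74.
  Sigma^{-1} = (1/det) · [[d, -b], [-b, a]] = [[0.2027, -0.0135],
 [-0.0135, 0.0676]].

Step 3 — form the quadratic (x - mu)^T · Sigma^{-1} · (x - mu):
  Sigma^{-1} · (x - mu) = (0.4324, -0.1622).
  (x - mu)^T · [Sigma^{-1} · (x - mu)] = (2)·(0.4324) + (-2)·(-0.1622) = 1.1892.

Step 4 — take square root: d = √(1.1892) ≈ 1.0905.

d(x, mu) = √(1.1892) ≈ 1.0905


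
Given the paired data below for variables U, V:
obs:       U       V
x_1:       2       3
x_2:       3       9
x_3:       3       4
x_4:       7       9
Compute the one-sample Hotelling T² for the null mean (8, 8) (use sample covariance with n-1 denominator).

Step 1 — sample mean vector:
  mean(U) = (2 + 3 + 3 + 7) / 4 = 15/4 = 3.75
  mean(V) = (3 + 9 + 4 + 9) / 4 = 25/4 = 6.25
  x̄ = (3.75, 6.25),  deviation x̄ - mu_0 = (3.75, 6.25) - (8, 8) = (-4.25, -1.75).

Step 2 — sample covariance matrix, S[i,j] = (1/(n-1)) · Σ_k (x_{k,i} - mean_i) · (x_{k,j} - mean_j), divisor n-1 = 3:
  S[U,U] = ((-1.75)·(-1.75) + (-0.75)·(-0.75) + (-0.75)·(-0.75) + (3.25)·(3.25)) / 3 = 14.75/3 = 4.9167
  S[U,V] = ((-1.75)·(-3.25) + (-0.75)·(2.75) + (-0.75)·(-2.25) + (3.25)·(2.75)) / 3 = 14.25/3 = 4.75
  S[V,V] = ((-3.25)·(-3.25) + (2.75)·(2.75) + (-2.25)·(-2.25) + (2.75)·(2.75)) / 3 = 30.75/3 = 10.25
  S = [[4.9167, 4.75],
 [4.75, 10.25]].

Step 3 — invert S. det(S) = 4.9167·10.25 - (4.75)² = 27.8333.
  S^{-1} = (1/det) · [[d, -b], [-b, a]] = [[0.3683, -0.1707],
 [-0.1707, 0.1766]].

Step 4 — quadratic form (x̄ - mu_0)^T · S^{-1} · (x̄ - mu_0):
  S^{-1} · (x̄ - mu_0) = (-1.2665, 0.4162),
  (x̄ - mu_0)^T · [...] = (-4.25)·(-1.2665) + (-1.75)·(0.4162) = 4.6542.

Step 5 — scale by n: T² = 4 · 4.6542 = 18.6168.

T² ≈ 18.6168


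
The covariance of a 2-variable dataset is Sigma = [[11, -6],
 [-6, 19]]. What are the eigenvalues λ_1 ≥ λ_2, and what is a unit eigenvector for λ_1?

Step 1 — characteristic polynomial of 2×2 Sigma:
  det(Sigma - λI) = λ² - trace · λ + det = 0.
  trace = 11 + 19 = 30, det = 11·19 - (-6)² = 173.
Step 2 — discriminant:
  Δ = trace² - 4·det = 900 - 692 = 208.
Step 3 — eigenvalues:
  λ = (trace ± √Δ)/2 = (30 ± 14.4222)/2,
  λ_1 = 22.2111,  λ_2 = 7.7889.

Step 4 — unit eigenvector for λ_1: solve (Sigma - λ_1 I)v = 0. First row:
  (11 - 22.2111)·v_x + (-6)·v_y = 0, i.e. (-11.2111)·v_x + (-6)·v_y = 0,
  so v ∝ (b, λ_1 - a) = (-6, 11.2111); multiply by -1 so the first entry is positive: u = (6, -11.2111).
  ||u|| = √((6)² + (-11.2111)²) = √(161.6888) ≈ 12.7157,
  v_1 = u/||u|| ≈ (0.4719, -0.8817) (||v_1|| = 1).

λ_1 = 22.2111,  λ_2 = 7.7889;  v_1 ≈ (0.4719, -0.8817)


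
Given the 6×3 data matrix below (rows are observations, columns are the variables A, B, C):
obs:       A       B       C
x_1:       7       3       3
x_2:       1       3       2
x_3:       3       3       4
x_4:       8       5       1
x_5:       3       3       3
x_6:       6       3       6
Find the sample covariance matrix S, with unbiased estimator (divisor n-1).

Step 1 — column means:
  mean(A) = (7 + 1 + 3 + 8 + 3 + 6) / 6 = 28/6 = 4.6667
  mean(B) = (3 + 3 + 3 + 5 + 3 + 3) / 6 = 20/6 = 3.3333
  mean(C) = (3 + 2 + 4 + 1 + 3 + 6) / 6 = 19/6 = 3.1667

Step 2 — sample covariance S[i,j] = (1/(n-1)) · Σ_k (x_{k,i} - mean_i) · (x_{k,j} - mean_j), with n-1 = 5.
  S[A,A] = ((2.3333)·(2.3333) + (-3.6667)·(-3.6667) + (-1.6667)·(-1.6667) + (3.3333)·(3.3333) + (-1.6667)·(-1.6667) + (1.3333)·(1.3333)) / 5 = 37.3333/5 = 7.4667
  S[A,B] = ((2.3333)·(-0.3333) + (-3.6667)·(-0.3333) + (-1.6667)·(-0.3333) + (3.3333)·(1.6667) + (-1.6667)·(-0.3333) + (1.3333)·(-0.3333)) / 5 = 6.6667/5 = 1.3333
  S[A,C] = ((2.3333)·(-0.1667) + (-3.6667)·(-1.1667) + (-1.6667)·(0.8333) + (3.3333)·(-2.1667) + (-1.6667)·(-0.1667) + (1.3333)·(2.8333)) / 5 = -0.6667/5 = -0.1333
  S[B,B] = ((-0.3333)·(-0.3333) + (-0.3333)·(-0.3333) + (-0.3333)·(-0.3333) + (1.6667)·(1.6667) + (-0.3333)·(-0.3333) + (-0.3333)·(-0.3333)) / 5 = 3.3333/5 = 0.6667
  S[B,C] = ((-0.3333)·(-0.1667) + (-0.3333)·(-1.1667) + (-0.3333)·(0.8333) + (1.6667)·(-2.1667) + (-0.3333)·(-0.1667) + (-0.3333)·(2.8333)) / 5 = -4.3333/5 = -0.8667
  S[C,C] = ((-0.1667)·(-0.1667) + (-1.1667)·(-1.1667) + (0.8333)·(0.8333) + (-2.1667)·(-2.1667) + (-0.1667)·(-0.1667) + (2.8333)·(2.8333)) / 5 = 14.8333/5 = 2.9667

S is symmetric (S[j,i] = S[i,j]). Assembling:

S = [[7.4667, 1.3333, -0.1333],
 [1.3333, 0.6667, -0.8667],
 [-0.1333, -0.8667, 2.9667]]


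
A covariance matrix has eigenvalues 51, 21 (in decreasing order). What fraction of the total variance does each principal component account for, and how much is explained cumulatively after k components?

Step 1 — total variance = trace(Sigma) = Σ λ_i = 51 + 21 = 72.

Step 2 — fraction explained by component i = λ_i / Σ λ:
  PC1: 51/72 = 0.7083
  PC2: 21/72 = 0.2917

Step 3 — cumulative fraction after k components = (λ_1 + ... + λ_k) / Σ λ:
  k = 1: 51/72 = 0.7083
  k = 2: (51 + 21)/72 = 72/72 = 1

Summary (fraction, with percent):

explained: PC1 0.7083 (70.83%), PC2 0.2917 (29.17%);  cumulative: 0.7083, 1


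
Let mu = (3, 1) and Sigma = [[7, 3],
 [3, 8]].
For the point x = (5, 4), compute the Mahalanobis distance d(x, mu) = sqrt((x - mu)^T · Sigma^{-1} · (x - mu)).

Step 1 — centre the observation: (x - mu) = (2, 3).

Step 2 — invert Sigma. det(Sigma) = 7·8 - (3)² = 47.
  Sigma^{-1} = (1/det) · [[d, -b], [-b, a]] = [[0.1702, -0.0638],
 [-0.0638, 0.1489]].

Step 3 — form the quadratic (x - mu)^T · Sigma^{-1} · (x - mu):
  Sigma^{-1} · (x - mu) = (0.1489, 0.3191).
  (x - mu)^T · [Sigma^{-1} · (x - mu)] = (2)·(0.1489) + (3)·(0.3191) = 1.2553.

Step 4 — take square root: d = √(1.2553) ≈ 1.1204.

d(x, mu) = √(1.2553) ≈ 1.1204


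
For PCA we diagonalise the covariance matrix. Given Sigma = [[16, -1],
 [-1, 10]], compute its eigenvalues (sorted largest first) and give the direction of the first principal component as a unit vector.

Step 1 — characteristic polynomial of 2×2 Sigma:
  det(Sigma - λI) = λ² - trace · λ + det = 0.
  trace = 16 + 10 = 26, det = 16·10 - (-1)² = 159.
Step 2 — discriminant:
  Δ = trace² - 4·det = 676 - 636 = 40.
Step 3 — eigenvalues:
  λ = (trace ± √Δ)/2 = (26 ± 6.3246)/2,
  λ_1 = 16.1623,  λ_2 = 9.8377.

Step 4 — unit eigenvector for λ_1: solve (Sigma - λ_1 I)v = 0. First row:
  (16 - 16.1623)·v_x + (-1)·v_y = 0, i.e. (-0.1623)·v_x + (-1)·v_y = 0,
  so v ∝ (b, λ_1 - a) = (-1, 0.1623); multiply by -1 so the first entry is positive: u = (1, -0.1623).
  ||u|| = √((1)² + (-0.1623)²) = √(1.0263) ≈ 1.0131,
  v_1 = u/||u|| ≈ (0.9871, -0.1602) (||v_1|| = 1).

λ_1 = 16.1623,  λ_2 = 9.8377;  v_1 ≈ (0.9871, -0.1602)


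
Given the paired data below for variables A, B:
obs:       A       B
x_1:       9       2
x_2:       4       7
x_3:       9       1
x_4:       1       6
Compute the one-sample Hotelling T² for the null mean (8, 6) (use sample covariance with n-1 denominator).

Step 1 — sample mean vector:
  mean(A) = (9 + 4 + 9 + 1) / 4 = 23/4 = 5.75
  mean(B) = (2 + 7 + 1 + 6) / 4 = 16/4 = 4
  x̄ = (5.75, 4),  deviation x̄ - mu_0 = (5.75, 4) - (8, 6) = (-2.25, -2).

Step 2 — sample covariance matrix, S[i,j] = (1/(n-1)) · Σ_k (x_{k,i} - mean_i) · (x_{k,j} - mean_j), divisor n-1 = 3:
  S[A,A] = ((3.25)·(3.25) + (-1.75)·(-1.75) + (3.25)·(3.25) + (-4.75)·(-4.75)) / 3 = 46.75/3 = 15.5833
  S[A,B] = ((3.25)·(-2) + (-1.75)·(3) + (3.25)·(-3) + (-4.75)·(2)) / 3 = -31/3 = -10.3333
  S[B,B] = ((-2)·(-2) + (3)·(3) + (-3)·(-3) + (2)·(2)) / 3 = 26/3 = 8.6667
  S = [[15.5833, -10.3333],
 [-10.3333, 8.6667]].

Step 3 — invert S. det(S) = 15.5833·8.6667 - (-10.3333)² = 28.2778.
  S^{-1} = (1/det) · [[d, -b], [-b, a]] = [[0.3065, 0.3654],
 [0.3654, 0.5511]].

Step 4 — quadratic form (x̄ - mu_0)^T · S^{-1} · (x̄ - mu_0):
  S^{-1} · (x̄ - mu_0) = (-1.4204, -1.9244),
  (x̄ - mu_0)^T · [...] = (-2.25)·(-1.4204) + (-2)·(-1.9244) = 7.0447.

Step 5 — scale by n: T² = 4 · 7.0447 = 28.1788.

T² ≈ 28.1788


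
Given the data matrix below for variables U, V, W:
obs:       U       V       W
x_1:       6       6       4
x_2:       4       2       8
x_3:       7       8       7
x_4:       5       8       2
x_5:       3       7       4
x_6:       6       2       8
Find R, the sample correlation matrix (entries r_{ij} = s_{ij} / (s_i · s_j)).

Step 1 — column means:
  mean(U) = (6 + 4 + 7 + 5 + 3 + 6) / 6 = 31/6 = 5.1667
  mean(V) = (6 + 2 + 8 + 8 + 7 + 2) / 6 = 33/6 = 5.5
  mean(W) = (4 + 8 + 7 + 2 + 4 + 8) / 6 = 33/6 = 5.5

Step 2 — sample variances and covariances s[i,j] = (1/(n-1)) · Σ_k (x_{k,i} - mean_i) · (x_{k,j} - mean_j), with n-1 = 5:
  s[U,U] = ((0.8333)·(0.8333) + (-1.1667)·(-1.1667) + (1.8333)·(1.8333) + (-0.1667)·(-0.1667) + (-2.1667)·(-2.1667) + (0.8333)·(0.8333)) / 5 = 10.8333/5 = 2.1667
  s[U,V] = ((0.8333)·(0.5) + (-1.1667)·(-3.5) + (1.8333)·(2.5) + (-0.1667)·(2.5) + (-2.1667)·(1.5) + (0.8333)·(-3.5)) / 5 = 2.5/5 = 0.5
  s[U,W] = ((0.8333)·(-1.5) + (-1.1667)·(2.5) + (1.8333)·(1.5) + (-0.1667)·(-3.5) + (-2.1667)·(-1.5) + (0.8333)·(2.5)) / 5 = 4.5/5 = 0.9
  s[V,V] = ((0.5)·(0.5) + (-3.5)·(-3.5) + (2.5)·(2.5) + (2.5)·(2.5) + (1.5)·(1.5) + (-3.5)·(-3.5)) / 5 = 39.5/5 = 7.9
  s[V,W] = ((0.5)·(-1.5) + (-3.5)·(2.5) + (2.5)·(1.5) + (2.5)·(-3.5) + (1.5)·(-1.5) + (-3.5)·(2.5)) / 5 = -25.5/5 = -5.1
  s[W,W] = ((-1.5)·(-1.5) + (2.5)·(2.5) + (1.5)·(1.5) + (-3.5)·(-3.5) + (-1.5)·(-1.5) + (2.5)·(2.5)) / 5 = 31.5/5 = 6.3
  Sample standard deviations s_i = √(s[i,i]):
  s(U) = √(2.1667) = 1.472
  s(V) = √(7.9) = 2.8107
  s(W) = √(6.3) = 2.51

Step 3 — r_{ij} = s_{ij} / (s_i · s_j):
  r[U,U] = 1 (diagonal).
  r[U,V] = 0.5 / (1.472 · 2.8107) = 0.5 / 4.1372 = 0.1209
  r[U,W] = 0.9 / (1.472 · 2.51) = 0.9 / 3.6946 = 0.2436
  r[V,V] = 1 (diagonal).
  r[V,W] = -5.1 / (2.8107 · 2.51) = -5.1 / 7.0548 = -0.7229
  r[W,W] = 1 (diagonal).

R is symmetric with unit diagonal. Assembling:

R = [[1, 0.1209, 0.2436],
 [0.1209, 1, -0.7229],
 [0.2436, -0.7229, 1]]


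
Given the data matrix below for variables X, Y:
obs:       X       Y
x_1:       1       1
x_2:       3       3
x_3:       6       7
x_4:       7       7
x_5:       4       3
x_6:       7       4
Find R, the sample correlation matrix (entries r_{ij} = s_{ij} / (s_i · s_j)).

Step 1 — column means:
  mean(X) = (1 + 3 + 6 + 7 + 4 + 7) / 6 = 28/6 = 4.6667
  mean(Y) = (1 + 3 + 7 + 7 + 3 + 4) / 6 = 25/6 = 4.1667

Step 2 — sample variances and covariances s[i,j] = (1/(n-1)) · Σ_k (x_{k,i} - mean_i) · (x_{k,j} - mean_j), with n-1 = 5:
  s[X,X] = ((-3.6667)·(-3.6667) + (-1.6667)·(-1.6667) + (1.3333)·(1.3333) + (2.3333)·(2.3333) + (-0.6667)·(-0.6667) + (2.3333)·(2.3333)) / 5 = 29.3333/5 = 5.8667
  s[X,Y] = ((-3.6667)·(-3.1667) + (-1.6667)·(-1.1667) + (1.3333)·(2.8333) + (2.3333)·(2.8333) + (-0.6667)·(-1.1667) + (2.3333)·(-0.1667)) / 5 = 24.3333/5 = 4.8667
  s[Y,Y] = ((-3.1667)·(-3.1667) + (-1.1667)·(-1.1667) + (2.8333)·(2.8333) + (2.8333)·(2.8333) + (-1.1667)·(-1.1667) + (-0.1667)·(-0.1667)) / 5 = 28.8333/5 = 5.7667
  Sample standard deviations s_i = √(s[i,i]):
  s(X) = √(5.8667) = 2.4221
  s(Y) = √(5.7667) = 2.4014

Step 3 — r_{ij} = s_{ij} / (s_i · s_j):
  r[X,X] = 1 (diagonal).
  r[X,Y] = 4.8667 / (2.4221 · 2.4014) = 4.8667 / 5.8165 = 0.8367
  r[Y,Y] = 1 (diagonal).

R is symmetric with unit diagonal. Assembling:

R = [[1, 0.8367],
 [0.8367, 1]]


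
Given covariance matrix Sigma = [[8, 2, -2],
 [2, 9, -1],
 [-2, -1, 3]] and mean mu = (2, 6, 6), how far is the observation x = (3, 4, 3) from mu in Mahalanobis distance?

Step 1 — centre the observation: (x - mu) = (1, -2, -3).

Step 2 — invert Sigma (cofactor / det for 3×3, or solve directly):
  Sigma^{-1} = [[0.1548, -0.0238, 0.0952],
 [-0.0238, 0.119, 0.0238],
 [0.0952, 0.0238, 0.4048]].

Step 3 — form the quadratic (x - mu)^T · Sigma^{-1} · (x - mu):
  Sigma^{-1} · (x - mu) = (-0.0833, -0.3333, -1.1667).
  (x - mu)^T · [Sigma^{-1} · (x - mu)] = (1)·(-0.0833) + (-2)·(-0.3333) + (-3)·(-1.1667) = 4.0833.

Step 4 — take square root: d = √(4.0833) ≈ 2.0207.

d(x, mu) = √(4.0833) ≈ 2.0207


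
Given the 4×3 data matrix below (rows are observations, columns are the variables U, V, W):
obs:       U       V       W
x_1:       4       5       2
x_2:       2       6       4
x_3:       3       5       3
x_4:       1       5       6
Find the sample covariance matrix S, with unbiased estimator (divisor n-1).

Step 1 — column means:
  mean(U) = (4 + 2 + 3 + 1) / 4 = 10/4 = 2.5
  mean(V) = (5 + 6 + 5 + 5) / 4 = 21/4 = 5.25
  mean(W) = (2 + 4 + 3 + 6) / 4 = 15/4 = 3.75

Step 2 — sample covariance S[i,j] = (1/(n-1)) · Σ_k (x_{k,i} - mean_i) · (x_{k,j} - mean_j), with n-1 = 3.
  S[U,U] = ((1.5)·(1.5) + (-0.5)·(-0.5) + (0.5)·(0.5) + (-1.5)·(-1.5)) / 3 = 5/3 = 1.6667
  S[U,V] = ((1.5)·(-0.25) + (-0.5)·(0.75) + (0.5)·(-0.25) + (-1.5)·(-0.25)) / 3 = -0.5/3 = -0.1667
  S[U,W] = ((1.5)·(-1.75) + (-0.5)·(0.25) + (0.5)·(-0.75) + (-1.5)·(2.25)) / 3 = -6.5/3 = -2.1667
  S[V,V] = ((-0.25)·(-0.25) + (0.75)·(0.75) + (-0.25)·(-0.25) + (-0.25)·(-0.25)) / 3 = 0.75/3 = 0.25
  S[V,W] = ((-0.25)·(-1.75) + (0.75)·(0.25) + (-0.25)·(-0.75) + (-0.25)·(2.25)) / 3 = 0.25/3 = 0.0833
  S[W,W] = ((-1.75)·(-1.75) + (0.25)·(0.25) + (-0.75)·(-0.75) + (2.25)·(2.25)) / 3 = 8.75/3 = 2.9167

S is symmetric (S[j,i] = S[i,j]). Assembling:

S = [[1.6667, -0.1667, -2.1667],
 [-0.1667, 0.25, 0.0833],
 [-2.1667, 0.0833, 2.9167]]


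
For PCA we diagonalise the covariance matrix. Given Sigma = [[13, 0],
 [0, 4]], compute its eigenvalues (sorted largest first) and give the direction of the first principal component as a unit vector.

Step 1 — characteristic polynomial of 2×2 Sigma:
  det(Sigma - λI) = λ² - trace · λ + det = 0.
  trace = 13 + 4 = 17, det = 13·4 - (0)² = 52.
Step 2 — discriminant:
  Δ = trace² - 4·det = 289 - 208 = 81.
Step 3 — eigenvalues:
  λ = (trace ± √Δ)/2 = (17 ± 9)/2,
  λ_1 = 13,  λ_2 = 4.

Step 4 — unit eigenvector for λ_1: Sigma is diagonal, so its eigenvectors are the coordinate axes. λ_1 = 13 is the diagonal entry on the first coordinate axis, hence
  v_1 = (1, 0) (||v_1|| = 1).

λ_1 = 13,  λ_2 = 4;  v_1 ≈ (1, 0)


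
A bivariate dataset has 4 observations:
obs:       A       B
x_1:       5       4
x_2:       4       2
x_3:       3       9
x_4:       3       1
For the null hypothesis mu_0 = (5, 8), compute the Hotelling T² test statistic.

Step 1 — sample mean vector:
  mean(A) = (5 + 4 + 3 + 3) / 4 = 15/4 = 3.75
  mean(B) = (4 + 2 + 9 + 1) / 4 = 16/4 = 4
  x̄ = (3.75, 4),  deviation x̄ - mu_0 = (3.75, 4) - (5, 8) = (-1.25, -4).

Step 2 — sample covariance matrix, S[i,j] = (1/(n-1)) · Σ_k (x_{k,i} - mean_i) · (x_{k,j} - mean_j), divisor n-1 = 3:
  S[A,A] = ((1.25)·(1.25) + (0.25)·(0.25) + (-0.75)·(-0.75) + (-0.75)·(-0.75)) / 3 = 2.75/3 = 0.9167
  S[A,B] = ((1.25)·(0) + (0.25)·(-2) + (-0.75)·(5) + (-0.75)·(-3)) / 3 = -2/3 = -0.6667
  S[B,B] = ((0)·(0) + (-2)·(-2) + (5)·(5) + (-3)·(-3)) / 3 = 38/3 = 12.6667
  S = [[0.9167, -0.6667],
 [-0.6667, 12.6667]].

Step 3 — invert S. det(S) = 0.9167·12.6667 - (-0.6667)² = 11.1667.
  S^{-1} = (1/det) · [[d, -b], [-b, a]] = [[1.1343, 0.0597],
 [0.0597, 0.0821]].

Step 4 — quadratic form (x̄ - mu_0)^T · S^{-1} · (x̄ - mu_0):
  S^{-1} · (x̄ - mu_0) = (-1.6567, -0.403),
  (x̄ - mu_0)^T · [...] = (-1.25)·(-1.6567) + (-4)·(-0.403) = 3.6828.

Step 5 — scale by n: T² = 4 · 3.6828 = 14.7313.

T² ≈ 14.7313


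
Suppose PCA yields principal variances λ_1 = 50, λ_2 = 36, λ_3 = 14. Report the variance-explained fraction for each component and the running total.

Step 1 — total variance = trace(Sigma) = Σ λ_i = 50 + 36 + 14 = 100.

Step 2 — fraction explained by component i = λ_i / Σ λ:
  PC1: 50/100 = 0.5
  PC2: 36/100 = 0.36
  PC3: 14/100 = 0.14

Step 3 — cumulative fraction after k components = (λ_1 + ... + λ_k) / Σ λ:
  k = 1: 50/100 = 0.5
  k = 2: (50 + 36)/100 = 86/100 = 0.86
  k = 3: (50 + 36 + 14)/100 = 100/100 = 1

Summary (fraction, with percent):

explained: PC1 0.5 (50%), PC2 0.36 (36%), PC3 0.14 (14%);  cumulative: 0.5, 0.86, 1


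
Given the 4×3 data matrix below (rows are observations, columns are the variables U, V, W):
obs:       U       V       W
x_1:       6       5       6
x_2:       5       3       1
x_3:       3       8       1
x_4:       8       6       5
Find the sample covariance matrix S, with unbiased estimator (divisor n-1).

Step 1 — column means:
  mean(U) = (6 + 5 + 3 + 8) / 4 = 22/4 = 5.5
  mean(V) = (5 + 3 + 8 + 6) / 4 = 22/4 = 5.5
  mean(W) = (6 + 1 + 1 + 5) / 4 = 13/4 = 3.25

Step 2 — sample covariance S[i,j] = (1/(n-1)) · Σ_k (x_{k,i} - mean_i) · (x_{k,j} - mean_j), with n-1 = 3.
  S[U,U] = ((0.5)·(0.5) + (-0.5)·(-0.5) + (-2.5)·(-2.5) + (2.5)·(2.5)) / 3 = 13/3 = 4.3333
  S[U,V] = ((0.5)·(-0.5) + (-0.5)·(-2.5) + (-2.5)·(2.5) + (2.5)·(0.5)) / 3 = -4/3 = -1.3333
  S[U,W] = ((0.5)·(2.75) + (-0.5)·(-2.25) + (-2.5)·(-2.25) + (2.5)·(1.75)) / 3 = 12.5/3 = 4.1667
  S[V,V] = ((-0.5)·(-0.5) + (-2.5)·(-2.5) + (2.5)·(2.5) + (0.5)·(0.5)) / 3 = 13/3 = 4.3333
  S[V,W] = ((-0.5)·(2.75) + (-2.5)·(-2.25) + (2.5)·(-2.25) + (0.5)·(1.75)) / 3 = -0.5/3 = -0.1667
  S[W,W] = ((2.75)·(2.75) + (-2.25)·(-2.25) + (-2.25)·(-2.25) + (1.75)·(1.75)) / 3 = 20.75/3 = 6.9167

S is symmetric (S[j,i] = S[i,j]). Assembling:

S = [[4.3333, -1.3333, 4.1667],
 [-1.3333, 4.3333, -0.1667],
 [4.1667, -0.1667, 6.9167]]


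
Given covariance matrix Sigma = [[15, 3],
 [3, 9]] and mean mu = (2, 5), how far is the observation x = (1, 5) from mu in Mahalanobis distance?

Step 1 — centre the observation: (x - mu) = (-1, 0).

Step 2 — invert Sigma. det(Sigma) = 15·9 - (3)² = 126.
  Sigma^{-1} = (1/det) · [[d, -b], [-b, a]] = [[0.0714, -0.0238],
 [-0.0238, 0.119]].

Step 3 — form the quadratic (x - mu)^T · Sigma^{-1} · (x - mu):
  Sigma^{-1} · (x - mu) = (-0.0714, 0.0238).
  (x - mu)^T · [Sigma^{-1} · (x - mu)] = (-1)·(-0.0714) + (0)·(0.0238) = 0.0714.

Step 4 — take square root: d = √(0.0714) ≈ 0.2673.

d(x, mu) = √(0.0714) ≈ 0.2673


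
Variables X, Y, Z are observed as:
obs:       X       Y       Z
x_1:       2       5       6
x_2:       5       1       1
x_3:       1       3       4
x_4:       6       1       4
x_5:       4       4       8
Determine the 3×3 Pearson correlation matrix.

Step 1 — column means:
  mean(X) = (2 + 5 + 1 + 6 + 4) / 5 = 18/5 = 3.6
  mean(Y) = (5 + 1 + 3 + 1 + 4) / 5 = 14/5 = 2.8
  mean(Z) = (6 + 1 + 4 + 4 + 8) / 5 = 23/5 = 4.6

Step 2 — sample variances and covariances s[i,j] = (1/(n-1)) · Σ_k (x_{k,i} - mean_i) · (x_{k,j} - mean_j), with n-1 = 4:
  s[X,X] = ((-1.6)·(-1.6) + (1.4)·(1.4) + (-2.6)·(-2.6) + (2.4)·(2.4) + (0.4)·(0.4)) / 4 = 17.2/4 = 4.3
  s[X,Y] = ((-1.6)·(2.2) + (1.4)·(-1.8) + (-2.6)·(0.2) + (2.4)·(-1.8) + (0.4)·(1.2)) / 4 = -10.4/4 = -2.6
  s[X,Z] = ((-1.6)·(1.4) + (1.4)·(-3.6) + (-2.6)·(-0.6) + (2.4)·(-0.6) + (0.4)·(3.4)) / 4 = -5.8/4 = -1.45
  s[Y,Y] = ((2.2)·(2.2) + (-1.8)·(-1.8) + (0.2)·(0.2) + (-1.8)·(-1.8) + (1.2)·(1.2)) / 4 = 12.8/4 = 3.2
  s[Y,Z] = ((2.2)·(1.4) + (-1.8)·(-3.6) + (0.2)·(-0.6) + (-1.8)·(-0.6) + (1.2)·(3.4)) / 4 = 14.6/4 = 3.65
  s[Z,Z] = ((1.4)·(1.4) + (-3.6)·(-3.6) + (-0.6)·(-0.6) + (-0.6)·(-0.6) + (3.4)·(3.4)) / 4 = 27.2/4 = 6.8
  Sample standard deviations s_i = √(s[i,i]):
  s(X) = √(4.3) = 2.0736
  s(Y) = √(3.2) = 1.7889
  s(Z) = √(6.8) = 2.6077

Step 3 — r_{ij} = s_{ij} / (s_i · s_j):
  r[X,X] = 1 (diagonal).
  r[X,Y] = -2.6 / (2.0736 · 1.7889) = -2.6 / 3.7094 = -0.7009
  r[X,Z] = -1.45 / (2.0736 · 2.6077) = -1.45 / 5.4074 = -0.2682
  r[Y,Y] = 1 (diagonal).
  r[Y,Z] = 3.65 / (1.7889 · 2.6077) = 3.65 / 4.6648 = 0.7825
  r[Z,Z] = 1 (diagonal).

R is symmetric with unit diagonal. Assembling:

R = [[1, -0.7009, -0.2682],
 [-0.7009, 1, 0.7825],
 [-0.2682, 0.7825, 1]]


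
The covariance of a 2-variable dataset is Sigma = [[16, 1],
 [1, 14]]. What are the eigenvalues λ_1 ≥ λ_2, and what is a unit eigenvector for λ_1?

Step 1 — characteristic polynomial of 2×2 Sigma:
  det(Sigma - λI) = λ² - trace · λ + det = 0.
  trace = 16 + 14 = 30, det = 16·14 - (1)² = 223.
Step 2 — discriminant:
  Δ = trace² - 4·det = 900 - 892 = 8.
Step 3 — eigenvalues:
  λ = (trace ± √Δ)/2 = (30 ± 2.8284)/2,
  λ_1 = 16.4142,  λ_2 = 13.5858.

Step 4 — unit eigenvector for λ_1: solve (Sigma - λ_1 I)v = 0. First row:
  (16 - 16.4142)·v_x + (1)·v_y = 0, i.e. (-0.4142)·v_x + (1)·v_y = 0,
  so v ∝ (b, λ_1 - a) = (1, 0.4142) = u.
  ||u|| = √((1)² + (0.4142)²) = √(1.1716) ≈ 1.0824,
  v_1 = u/||u|| ≈ (0.9239, 0.3827) (||v_1|| = 1).

λ_1 = 16.4142,  λ_2 = 13.5858;  v_1 ≈ (0.9239, 0.3827)


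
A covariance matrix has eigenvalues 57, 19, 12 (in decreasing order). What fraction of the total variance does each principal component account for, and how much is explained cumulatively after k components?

Step 1 — total variance = trace(Sigma) = Σ λ_i = 57 + 19 + 12 = 88.

Step 2 — fraction explained by component i = λ_i / Σ λ:
  PC1: 57/88 = 0.6477
  PC2: 19/88 = 0.2159
  PC3: 12/88 = 0.1364

Step 3 — cumulative fraction after k components = (λ_1 + ... + λ_k) / Σ λ:
  k = 1: 57/88 = 0.6477
  k = 2: (57 + 19)/88 = 76/88 = 0.8636
  k = 3: (57 + 19 + 12)/88 = 88/88 = 1

Summary (fraction, with percent):

explained: PC1 0.6477 (64.77%), PC2 0.2159 (21.59%), PC3 0.1364 (13.64%);  cumulative: 0.6477, 0.8636, 1


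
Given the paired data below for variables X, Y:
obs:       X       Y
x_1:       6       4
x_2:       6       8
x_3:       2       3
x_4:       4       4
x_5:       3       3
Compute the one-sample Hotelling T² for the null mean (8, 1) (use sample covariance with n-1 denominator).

Step 1 — sample mean vector:
  mean(X) = (6 + 6 + 2 + 4 + 3) / 5 = 21/5 = 4.2
  mean(Y) = (4 + 8 + 3 + 4 + 3) / 5 = 22/5 = 4.4
  x̄ = (4.2, 4.4),  deviation x̄ - mu_0 = (4.2, 4.4) - (8, 1) = (-3.8, 3.4).

Step 2 — sample covariance matrix, S[i,j] = (1/(n-1)) · Σ_k (x_{k,i} - mean_i) · (x_{k,j} - mean_j), divisor n-1 = 4:
  S[X,X] = ((1.8)·(1.8) + (1.8)·(1.8) + (-2.2)·(-2.2) + (-0.2)·(-0.2) + (-1.2)·(-1.2)) / 4 = 12.8/4 = 3.2
  S[X,Y] = ((1.8)·(-0.4) + (1.8)·(3.6) + (-2.2)·(-1.4) + (-0.2)·(-0.4) + (-1.2)·(-1.4)) / 4 = 10.6/4 = 2.65
  S[Y,Y] = ((-0.4)·(-0.4) + (3.6)·(3.6) + (-1.4)·(-1.4) + (-0.4)·(-0.4) + (-1.4)·(-1.4)) / 4 = 17.2/4 = 4.3
  S = [[3.2, 2.65],
 [2.65, 4.3]].

Step 3 — invert S. det(S) = 3.2·4.3 - (2.65)² = 6.7375.
  S^{-1} = (1/det) · [[d, -b], [-b, a]] = [[0.6382, -0.3933],
 [-0.3933, 0.475]].

Step 4 — quadratic form (x̄ - mu_0)^T · S^{-1} · (x̄ - mu_0):
  S^{-1} · (x̄ - mu_0) = (-3.7625, 3.1095),
  (x̄ - mu_0)^T · [...] = (-3.8)·(-3.7625) + (3.4)·(3.1095) = 24.8698.

Step 5 — scale by n: T² = 5 · 24.8698 = 124.3488.

T² ≈ 124.3488


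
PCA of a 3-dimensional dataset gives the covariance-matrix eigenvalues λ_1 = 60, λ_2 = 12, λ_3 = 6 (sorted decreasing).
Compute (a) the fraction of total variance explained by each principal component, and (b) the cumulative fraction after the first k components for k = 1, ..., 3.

Step 1 — total variance = trace(Sigma) = Σ λ_i = 60 + 12 + 6 = 78.

Step 2 — fraction explained by component i = λ_i / Σ λ:
  PC1: 60/78 = 0.7692
  PC2: 12/78 = 0.1538
  PC3: 6/78 = 0.0769

Step 3 — cumulative fraction after k components = (λ_1 + ... + λ_k) / Σ λ:
  k = 1: 60/78 = 0.7692
  k = 2: (60 + 12)/78 = 72/78 = 0.9231
  k = 3: (60 + 12 + 6)/78 = 78/78 = 1

Summary (fraction, with percent):

explained: PC1 0.7692 (76.92%), PC2 0.1538 (15.38%), PC3 0.0769 (7.69%);  cumulative: 0.7692, 0.9231, 1


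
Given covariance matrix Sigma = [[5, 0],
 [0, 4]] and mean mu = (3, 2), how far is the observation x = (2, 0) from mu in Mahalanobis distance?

Step 1 — centre the observation: (x - mu) = (-1, -2).

Step 2 — invert Sigma. det(Sigma) = 5·4 - (0)² = 20.
  Sigma^{-1} = (1/det) · [[d, -b], [-b, a]] = [[0.2, 0],
 [0, 0.25]].

Step 3 — form the quadratic (x - mu)^T · Sigma^{-1} · (x - mu):
  Sigma^{-1} · (x - mu) = (-0.2, -0.5).
  (x - mu)^T · [Sigma^{-1} · (x - mu)] = (-1)·(-0.2) + (-2)·(-0.5) = 1.2.

Step 4 — take square root: d = √(1.2) ≈ 1.0954.

d(x, mu) = √(1.2) ≈ 1.0954


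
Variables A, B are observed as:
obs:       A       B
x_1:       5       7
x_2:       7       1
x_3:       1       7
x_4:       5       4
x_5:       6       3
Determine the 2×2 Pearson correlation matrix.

Step 1 — column means:
  mean(A) = (5 + 7 + 1 + 5 + 6) / 5 = 24/5 = 4.8
  mean(B) = (7 + 1 + 7 + 4 + 3) / 5 = 22/5 = 4.4

Step 2 — sample variances and covariances s[i,j] = (1/(n-1)) · Σ_k (x_{k,i} - mean_i) · (x_{k,j} - mean_j), with n-1 = 4:
  s[A,A] = ((0.2)·(0.2) + (2.2)·(2.2) + (-3.8)·(-3.8) + (0.2)·(0.2) + (1.2)·(1.2)) / 4 = 20.8/4 = 5.2
  s[A,B] = ((0.2)·(2.6) + (2.2)·(-3.4) + (-3.8)·(2.6) + (0.2)·(-0.4) + (1.2)·(-1.4)) / 4 = -18.6/4 = -4.65
  s[B,B] = ((2.6)·(2.6) + (-3.4)·(-3.4) + (2.6)·(2.6) + (-0.4)·(-0.4) + (-1.4)·(-1.4)) / 4 = 27.2/4 = 6.8
  Sample standard deviations s_i = √(s[i,i]):
  s(A) = √(5.2) = 2.2804
  s(B) = √(6.8) = 2.6077

Step 3 — r_{ij} = s_{ij} / (s_i · s_j):
  r[A,A] = 1 (diagonal).
  r[A,B] = -4.65 / (2.2804 · 2.6077) = -4.65 / 5.9464 = -0.782
  r[B,B] = 1 (diagonal).

R is symmetric with unit diagonal. Assembling:

R = [[1, -0.782],
 [-0.782, 1]]


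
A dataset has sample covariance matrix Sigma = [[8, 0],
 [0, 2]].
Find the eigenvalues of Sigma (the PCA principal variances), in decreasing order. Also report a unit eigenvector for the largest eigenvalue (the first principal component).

Step 1 — characteristic polynomial of 2×2 Sigma:
  det(Sigma - λI) = λ² - trace · λ + det = 0.
  trace = 8 + 2 = 10, det = 8·2 - (0)² = 16.
Step 2 — discriminant:
  Δ = trace² - 4·det = 100 - 64 = 36.
Step 3 — eigenvalues:
  λ = (trace ± √Δ)/2 = (10 ± 6)/2,
  λ_1 = 8,  λ_2 = 2.

Step 4 — unit eigenvector for λ_1: Sigma is diagonal, so its eigenvectors are the coordinate axes. λ_1 = 8 is the diagonal entry on the first coordinate axis, hence
  v_1 = (1, 0) (||v_1|| = 1).

λ_1 = 8,  λ_2 = 2;  v_1 ≈ (1, 0)


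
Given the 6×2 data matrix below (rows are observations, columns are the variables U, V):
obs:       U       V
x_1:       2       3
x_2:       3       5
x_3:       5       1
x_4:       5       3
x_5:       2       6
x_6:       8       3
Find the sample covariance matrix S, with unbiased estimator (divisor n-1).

Step 1 — column means:
  mean(U) = (2 + 3 + 5 + 5 + 2 + 8) / 6 = 25/6 = 4.1667
  mean(V) = (3 + 5 + 1 + 3 + 6 + 3) / 6 = 21/6 = 3.5

Step 2 — sample covariance S[i,j] = (1/(n-1)) · Σ_k (x_{k,i} - mean_i) · (x_{k,j} - mean_j), with n-1 = 5.
  S[U,U] = ((-2.1667)·(-2.1667) + (-1.1667)·(-1.1667) + (0.8333)·(0.8333) + (0.8333)·(0.8333) + (-2.1667)·(-2.1667) + (3.8333)·(3.8333)) / 5 = 26.8333/5 = 5.3667
  S[U,V] = ((-2.1667)·(-0.5) + (-1.1667)·(1.5) + (0.8333)·(-2.5) + (0.8333)·(-0.5) + (-2.1667)·(2.5) + (3.8333)·(-0.5)) / 5 = -10.5/5 = -2.1
  S[V,V] = ((-0.5)·(-0.5) + (1.5)·(1.5) + (-2.5)·(-2.5) + (-0.5)·(-0.5) + (2.5)·(2.5) + (-0.5)·(-0.5)) / 5 = 15.5/5 = 3.1

S is symmetric (S[j,i] = S[i,j]). Assembling:

S = [[5.3667, -2.1],
 [-2.1, 3.1]]


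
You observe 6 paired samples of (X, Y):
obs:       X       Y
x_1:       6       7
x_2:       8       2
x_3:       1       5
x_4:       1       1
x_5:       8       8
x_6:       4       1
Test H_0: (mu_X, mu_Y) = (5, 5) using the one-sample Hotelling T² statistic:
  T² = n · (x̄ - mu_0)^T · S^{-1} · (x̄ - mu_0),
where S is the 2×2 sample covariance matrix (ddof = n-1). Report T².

Step 1 — sample mean vector:
  mean(X) = (6 + 8 + 1 + 1 + 8 + 4) / 6 = 28/6 = 4.6667
  mean(Y) = (7 + 2 + 5 + 1 + 8 + 1) / 6 = 24/6 = 4
  x̄ = (4.6667, 4),  deviation x̄ - mu_0 = (4.6667, 4) - (5, 5) = (-0.3333, -1).

Step 2 — sample covariance matrix, S[i,j] = (1/(n-1)) · Σ_k (x_{k,i} - mean_i) · (x_{k,j} - mean_j), divisor n-1 = 5:
  S[X,X] = ((1.3333)·(1.3333) + (3.3333)·(3.3333) + (-3.6667)·(-3.6667) + (-3.6667)·(-3.6667) + (3.3333)·(3.3333) + (-0.6667)·(-0.6667)) / 5 = 51.3333/5 = 10.2667
  S[X,Y] = ((1.3333)·(3) + (3.3333)·(-2) + (-3.6667)·(1) + (-3.6667)·(-3) + (3.3333)·(4) + (-0.6667)·(-3)) / 5 = 20/5 = 4
  S[Y,Y] = ((3)·(3) + (-2)·(-2) + (1)·(1) + (-3)·(-3) + (4)·(4) + (-3)·(-3)) / 5 = 48/5 = 9.6
  S = [[10.2667, 4],
 [4, 9.6]].

Step 3 — invert S. det(S) = 10.2667·9.6 - (4)² = 82.56.
  S^{-1} = (1/det) · [[d, -b], [-b, a]] = [[0.1163, -0.0484],
 [-0.0484, 0.1244]].

Step 4 — quadratic form (x̄ - mu_0)^T · S^{-1} · (x̄ - mu_0):
  S^{-1} · (x̄ - mu_0) = (0.0097, -0.1082),
  (x̄ - mu_0)^T · [...] = (-0.3333)·(0.0097) + (-1)·(-0.1082) = 0.105.

Step 5 — scale by n: T² = 6 · 0.105 = 0.6298.

T² ≈ 0.6298


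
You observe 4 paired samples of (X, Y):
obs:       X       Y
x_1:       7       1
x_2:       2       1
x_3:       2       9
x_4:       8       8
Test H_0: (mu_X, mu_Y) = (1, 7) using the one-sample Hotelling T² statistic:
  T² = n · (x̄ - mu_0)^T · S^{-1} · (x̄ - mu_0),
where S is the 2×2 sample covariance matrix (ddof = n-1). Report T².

Step 1 — sample mean vector:
  mean(X) = (7 + 2 + 2 + 8) / 4 = 19/4 = 4.75
  mean(Y) = (1 + 1 + 9 + 8) / 4 = 19/4 = 4.75
  x̄ = (4.75, 4.75),  deviation x̄ - mu_0 = (4.75, 4.75) - (1, 7) = (3.75, -2.25).

Step 2 — sample covariance matrix, S[i,j] = (1/(n-1)) · Σ_k (x_{k,i} - mean_i) · (x_{k,j} - mean_j), divisor n-1 = 3:
  S[X,X] = ((2.25)·(2.25) + (-2.75)·(-2.75) + (-2.75)·(-2.75) + (3.25)·(3.25)) / 3 = 30.75/3 = 10.25
  S[X,Y] = ((2.25)·(-3.75) + (-2.75)·(-3.75) + (-2.75)·(4.25) + (3.25)·(3.25)) / 3 = 0.75/3 = 0.25
  S[Y,Y] = ((-3.75)·(-3.75) + (-3.75)·(-3.75) + (4.25)·(4.25) + (3.25)·(3.25)) / 3 = 56.75/3 = 18.9167
  S = [[10.25, 0.25],
 [0.25, 18.9167]].

Step 3 — invert S. det(S) = 10.25·18.9167 - (0.25)² = 193.8333.
  S^{-1} = (1/det) · [[d, -b], [-b, a]] = [[0.0976, -0.0013],
 [-0.0013, 0.0529]].

Step 4 — quadratic form (x̄ - mu_0)^T · S^{-1} · (x̄ - mu_0):
  S^{-1} · (x̄ - mu_0) = (0.3689, -0.1238),
  (x̄ - mu_0)^T · [...] = (3.75)·(0.3689) + (-2.25)·(-0.1238) = 1.6619.

Step 5 — scale by n: T² = 4 · 1.6619 = 6.6475.

T² ≈ 6.6475
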